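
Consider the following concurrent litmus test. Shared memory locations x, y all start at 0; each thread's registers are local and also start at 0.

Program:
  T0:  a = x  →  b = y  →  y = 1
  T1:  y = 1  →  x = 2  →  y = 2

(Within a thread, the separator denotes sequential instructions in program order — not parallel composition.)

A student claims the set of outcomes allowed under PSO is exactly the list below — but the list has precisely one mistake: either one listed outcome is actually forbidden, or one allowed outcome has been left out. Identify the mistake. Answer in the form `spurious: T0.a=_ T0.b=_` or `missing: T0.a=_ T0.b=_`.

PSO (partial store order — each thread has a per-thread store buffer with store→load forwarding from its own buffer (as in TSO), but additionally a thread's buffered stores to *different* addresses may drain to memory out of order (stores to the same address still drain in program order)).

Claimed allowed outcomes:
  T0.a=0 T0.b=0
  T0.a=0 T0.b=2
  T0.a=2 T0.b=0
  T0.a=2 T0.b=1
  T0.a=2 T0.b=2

missing: T0.a=0 T0.b=1

outcome vector order: (T0.a,T0.b)
under PSO → 0/0; 0/1; 0/2; 2/0; 2/1; 2/2
PSO∖claimed = {0/1}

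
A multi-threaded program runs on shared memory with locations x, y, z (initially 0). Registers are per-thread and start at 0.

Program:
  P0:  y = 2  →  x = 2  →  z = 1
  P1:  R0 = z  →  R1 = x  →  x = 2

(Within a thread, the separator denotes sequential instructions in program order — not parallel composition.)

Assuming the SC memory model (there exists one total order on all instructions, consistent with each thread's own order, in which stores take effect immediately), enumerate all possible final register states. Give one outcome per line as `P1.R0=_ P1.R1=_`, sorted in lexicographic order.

P1.R0=0 P1.R1=0
P1.R0=0 P1.R1=2
P1.R0=1 P1.R1=2

outcome vector order: (P1.R0,P1.R1)
|SC outcomes| = 3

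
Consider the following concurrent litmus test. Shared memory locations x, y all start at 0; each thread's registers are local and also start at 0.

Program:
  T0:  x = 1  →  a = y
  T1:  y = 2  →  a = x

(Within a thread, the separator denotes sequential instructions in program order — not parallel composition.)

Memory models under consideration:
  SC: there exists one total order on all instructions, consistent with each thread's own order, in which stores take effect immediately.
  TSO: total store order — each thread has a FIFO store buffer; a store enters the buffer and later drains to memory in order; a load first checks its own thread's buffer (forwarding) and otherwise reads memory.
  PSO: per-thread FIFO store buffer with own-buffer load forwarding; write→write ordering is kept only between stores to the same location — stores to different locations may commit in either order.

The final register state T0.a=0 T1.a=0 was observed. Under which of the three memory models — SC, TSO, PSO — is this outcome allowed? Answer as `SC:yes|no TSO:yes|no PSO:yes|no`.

SC:no TSO:yes PSO:yes

outcome vector order: (T0.a,T1.a)
under SC → <0 1>; <2 0>; <2 1>
under TSO → <0 0>; <0 1>; <2 0>; <2 1>
under PSO → <0 0>; <0 1>; <2 0>; <2 1>
target <0 0> ∈ {TSO,PSO}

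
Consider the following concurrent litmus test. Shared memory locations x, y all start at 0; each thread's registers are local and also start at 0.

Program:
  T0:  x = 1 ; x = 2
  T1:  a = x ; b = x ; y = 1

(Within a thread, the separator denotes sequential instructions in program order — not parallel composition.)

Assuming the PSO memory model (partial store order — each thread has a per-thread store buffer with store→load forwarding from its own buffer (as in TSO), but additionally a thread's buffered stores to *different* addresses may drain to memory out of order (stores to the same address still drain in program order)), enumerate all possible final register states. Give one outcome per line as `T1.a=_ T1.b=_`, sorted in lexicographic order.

T1.a=0 T1.b=0
T1.a=0 T1.b=1
T1.a=0 T1.b=2
T1.a=1 T1.b=1
T1.a=1 T1.b=2
T1.a=2 T1.b=2

outcome vector order: (T1.a,T1.b)
|PSO outcomes| = 6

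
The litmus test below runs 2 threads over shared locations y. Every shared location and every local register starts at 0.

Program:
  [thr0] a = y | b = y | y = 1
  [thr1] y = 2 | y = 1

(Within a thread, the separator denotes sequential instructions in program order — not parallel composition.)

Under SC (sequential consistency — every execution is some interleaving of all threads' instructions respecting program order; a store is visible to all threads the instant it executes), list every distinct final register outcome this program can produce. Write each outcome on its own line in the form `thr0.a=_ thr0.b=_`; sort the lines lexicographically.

outcome vector order: (thr0.a,thr0.b)
|SC outcomes| = 6

thr0.a=0 thr0.b=0
thr0.a=0 thr0.b=1
thr0.a=0 thr0.b=2
thr0.a=1 thr0.b=1
thr0.a=2 thr0.b=1
thr0.a=2 thr0.b=2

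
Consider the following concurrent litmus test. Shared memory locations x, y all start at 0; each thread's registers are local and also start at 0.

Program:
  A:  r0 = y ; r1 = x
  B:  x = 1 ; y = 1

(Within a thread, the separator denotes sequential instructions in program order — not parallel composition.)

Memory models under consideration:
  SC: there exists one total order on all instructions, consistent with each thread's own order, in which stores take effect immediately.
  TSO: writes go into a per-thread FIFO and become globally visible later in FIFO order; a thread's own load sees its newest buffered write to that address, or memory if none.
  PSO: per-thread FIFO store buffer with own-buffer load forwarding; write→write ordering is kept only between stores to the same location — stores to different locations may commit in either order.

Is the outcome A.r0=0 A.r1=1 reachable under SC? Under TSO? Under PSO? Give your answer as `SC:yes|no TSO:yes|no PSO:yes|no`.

SC:yes TSO:yes PSO:yes

outcome vector order: (A.r0,A.r1)
under SC → 0/0, 0/1, 1/1
under TSO → 0/0, 0/1, 1/1
under PSO → 0/0, 0/1, 1/0, 1/1
target 0/1 ∈ {SC,TSO,PSO}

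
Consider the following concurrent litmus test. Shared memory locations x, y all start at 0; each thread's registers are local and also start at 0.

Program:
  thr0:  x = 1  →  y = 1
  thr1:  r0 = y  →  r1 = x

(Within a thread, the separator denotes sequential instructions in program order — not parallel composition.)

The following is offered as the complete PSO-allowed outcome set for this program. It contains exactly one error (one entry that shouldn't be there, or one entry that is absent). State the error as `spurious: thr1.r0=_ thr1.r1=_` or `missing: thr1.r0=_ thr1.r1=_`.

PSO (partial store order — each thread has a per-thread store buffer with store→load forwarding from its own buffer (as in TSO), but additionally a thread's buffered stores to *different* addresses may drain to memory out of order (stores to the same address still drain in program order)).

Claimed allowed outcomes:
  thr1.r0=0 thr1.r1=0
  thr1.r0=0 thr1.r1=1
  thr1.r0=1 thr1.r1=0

outcome vector order: (thr1.r0,thr1.r1)
[PSO] allowed = {0/0, 0/1, 1/0, 1/1}
PSO∖claimed = {1/1}

missing: thr1.r0=1 thr1.r1=1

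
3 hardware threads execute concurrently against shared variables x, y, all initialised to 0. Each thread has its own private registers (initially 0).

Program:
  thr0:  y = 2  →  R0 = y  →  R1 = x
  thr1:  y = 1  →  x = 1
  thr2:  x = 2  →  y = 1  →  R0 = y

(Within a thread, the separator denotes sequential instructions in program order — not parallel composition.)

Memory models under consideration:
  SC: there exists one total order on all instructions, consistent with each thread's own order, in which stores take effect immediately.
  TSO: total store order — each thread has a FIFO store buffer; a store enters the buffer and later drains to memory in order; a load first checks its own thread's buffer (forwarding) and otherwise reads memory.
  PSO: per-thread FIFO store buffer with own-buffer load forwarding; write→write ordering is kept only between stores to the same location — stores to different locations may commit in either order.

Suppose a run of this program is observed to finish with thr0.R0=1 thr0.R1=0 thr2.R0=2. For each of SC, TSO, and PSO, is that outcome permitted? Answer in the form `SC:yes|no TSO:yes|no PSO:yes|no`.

SC:no TSO:no PSO:yes

outcome vector order: (thr0.R0,thr0.R1,thr2.R0)
under SC → <1 0 1>; <1 1 1>; <1 1 2>; <1 2 1>; <1 2 2>; <2 0 1>; <2 1 1>; <2 1 2>; <2 2 1>; <2 2 2>
under TSO → <1 0 1>; <1 1 1>; <1 1 2>; <1 2 1>; <1 2 2>; <2 0 1>; <2 0 2>; <2 1 1>; <2 1 2>; <2 2 1>; <2 2 2>
under PSO → <1 0 1>; <1 0 2>; <1 1 1>; <1 1 2>; <1 2 1>; <1 2 2>; <2 0 1>; <2 0 2>; <2 1 1>; <2 1 2>; <2 2 1>; <2 2 2>
target <1 0 2> ∈ {PSO}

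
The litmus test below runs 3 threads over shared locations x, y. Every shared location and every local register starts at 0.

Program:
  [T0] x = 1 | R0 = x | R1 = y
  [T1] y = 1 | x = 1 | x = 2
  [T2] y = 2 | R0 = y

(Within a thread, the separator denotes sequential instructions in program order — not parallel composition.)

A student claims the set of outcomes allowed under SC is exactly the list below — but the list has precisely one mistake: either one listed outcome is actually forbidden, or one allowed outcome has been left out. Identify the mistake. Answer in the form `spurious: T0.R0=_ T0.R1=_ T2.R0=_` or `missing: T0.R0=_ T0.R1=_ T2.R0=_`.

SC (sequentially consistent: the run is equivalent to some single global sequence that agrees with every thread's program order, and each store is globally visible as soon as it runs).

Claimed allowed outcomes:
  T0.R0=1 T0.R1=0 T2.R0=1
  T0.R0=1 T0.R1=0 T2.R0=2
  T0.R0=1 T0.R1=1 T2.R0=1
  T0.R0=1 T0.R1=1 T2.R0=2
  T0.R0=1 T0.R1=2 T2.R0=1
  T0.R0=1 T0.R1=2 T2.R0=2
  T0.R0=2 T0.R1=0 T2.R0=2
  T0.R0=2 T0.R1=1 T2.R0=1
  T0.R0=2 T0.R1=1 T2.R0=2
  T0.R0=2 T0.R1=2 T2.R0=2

spurious: T0.R0=2 T0.R1=0 T2.R0=2

outcome vector order: (T0.R0,T0.R1,T2.R0)
SC (9): 1/0/1; 1/0/2; 1/1/1; 1/1/2; 1/2/1; 1/2/2; 2/1/1; 2/1/2; 2/2/2
claimed∖SC = {2/0/2}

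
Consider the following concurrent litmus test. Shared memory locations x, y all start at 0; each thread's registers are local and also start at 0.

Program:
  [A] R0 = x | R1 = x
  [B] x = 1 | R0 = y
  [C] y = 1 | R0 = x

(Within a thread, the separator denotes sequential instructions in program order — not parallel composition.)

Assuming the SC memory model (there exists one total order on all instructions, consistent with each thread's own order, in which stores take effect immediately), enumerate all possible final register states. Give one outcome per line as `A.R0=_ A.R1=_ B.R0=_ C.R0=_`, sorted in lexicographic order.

A.R0=0 A.R1=0 B.R0=0 C.R0=1
A.R0=0 A.R1=0 B.R0=1 C.R0=0
A.R0=0 A.R1=0 B.R0=1 C.R0=1
A.R0=0 A.R1=1 B.R0=0 C.R0=1
A.R0=0 A.R1=1 B.R0=1 C.R0=0
A.R0=0 A.R1=1 B.R0=1 C.R0=1
A.R0=1 A.R1=1 B.R0=0 C.R0=1
A.R0=1 A.R1=1 B.R0=1 C.R0=0
A.R0=1 A.R1=1 B.R0=1 C.R0=1

outcome vector order: (A.R0,A.R1,B.R0,C.R0)
|SC outcomes| = 9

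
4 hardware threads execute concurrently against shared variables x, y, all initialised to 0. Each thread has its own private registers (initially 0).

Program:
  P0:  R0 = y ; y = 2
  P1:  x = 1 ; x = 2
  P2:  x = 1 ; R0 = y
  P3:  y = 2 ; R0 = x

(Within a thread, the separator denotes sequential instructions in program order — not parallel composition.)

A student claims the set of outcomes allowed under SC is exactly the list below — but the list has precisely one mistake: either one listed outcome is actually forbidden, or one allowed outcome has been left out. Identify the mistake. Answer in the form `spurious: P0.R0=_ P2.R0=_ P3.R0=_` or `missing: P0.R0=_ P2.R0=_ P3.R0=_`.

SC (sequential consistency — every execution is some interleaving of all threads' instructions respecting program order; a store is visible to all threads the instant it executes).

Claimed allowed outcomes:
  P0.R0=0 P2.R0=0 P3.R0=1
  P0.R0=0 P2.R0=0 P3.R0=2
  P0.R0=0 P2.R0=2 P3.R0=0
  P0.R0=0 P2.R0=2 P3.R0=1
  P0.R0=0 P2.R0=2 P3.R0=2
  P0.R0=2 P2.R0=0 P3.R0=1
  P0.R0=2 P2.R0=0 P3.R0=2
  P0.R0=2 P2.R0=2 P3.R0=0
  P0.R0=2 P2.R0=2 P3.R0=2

outcome vector order: (P0.R0,P2.R0,P3.R0)
SC (10): (0,0,1) (0,0,2) (0,2,0) (0,2,1) (0,2,2) (2,0,1) (2,0,2) (2,2,0) (2,2,1) (2,2,2)
SC∖claimed = {(2,2,1)}

missing: P0.R0=2 P2.R0=2 P3.R0=1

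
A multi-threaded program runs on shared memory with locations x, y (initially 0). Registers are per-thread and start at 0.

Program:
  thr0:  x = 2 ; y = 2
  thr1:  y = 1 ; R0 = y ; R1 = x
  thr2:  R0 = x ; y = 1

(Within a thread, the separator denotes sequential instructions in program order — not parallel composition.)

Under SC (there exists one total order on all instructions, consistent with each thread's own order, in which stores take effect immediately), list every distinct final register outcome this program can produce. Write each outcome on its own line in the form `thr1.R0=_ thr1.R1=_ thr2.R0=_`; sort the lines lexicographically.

outcome vector order: (thr1.R0,thr1.R1,thr2.R0)
|SC outcomes| = 6

thr1.R0=1 thr1.R1=0 thr2.R0=0
thr1.R0=1 thr1.R1=0 thr2.R0=2
thr1.R0=1 thr1.R1=2 thr2.R0=0
thr1.R0=1 thr1.R1=2 thr2.R0=2
thr1.R0=2 thr1.R1=2 thr2.R0=0
thr1.R0=2 thr1.R1=2 thr2.R0=2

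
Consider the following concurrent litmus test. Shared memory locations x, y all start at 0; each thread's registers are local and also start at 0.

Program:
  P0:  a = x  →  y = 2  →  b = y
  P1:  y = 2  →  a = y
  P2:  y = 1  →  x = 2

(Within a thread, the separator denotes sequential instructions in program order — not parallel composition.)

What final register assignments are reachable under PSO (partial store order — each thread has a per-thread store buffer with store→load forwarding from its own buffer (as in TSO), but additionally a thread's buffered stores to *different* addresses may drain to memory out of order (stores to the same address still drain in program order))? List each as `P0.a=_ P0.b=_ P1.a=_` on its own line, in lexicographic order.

outcome vector order: (P0.a,P0.b,P1.a)
|PSO outcomes| = 8

P0.a=0 P0.b=1 P1.a=1
P0.a=0 P0.b=1 P1.a=2
P0.a=0 P0.b=2 P1.a=1
P0.a=0 P0.b=2 P1.a=2
P0.a=2 P0.b=1 P1.a=1
P0.a=2 P0.b=1 P1.a=2
P0.a=2 P0.b=2 P1.a=1
P0.a=2 P0.b=2 P1.a=2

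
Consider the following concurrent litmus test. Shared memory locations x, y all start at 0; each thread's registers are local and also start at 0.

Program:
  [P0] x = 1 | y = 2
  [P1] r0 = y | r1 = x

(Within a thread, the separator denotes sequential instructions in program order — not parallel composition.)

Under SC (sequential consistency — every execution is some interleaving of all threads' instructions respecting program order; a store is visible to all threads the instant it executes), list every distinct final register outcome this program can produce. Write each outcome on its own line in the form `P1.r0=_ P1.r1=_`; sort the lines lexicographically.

outcome vector order: (P1.r0,P1.r1)
|SC outcomes| = 3

P1.r0=0 P1.r1=0
P1.r0=0 P1.r1=1
P1.r0=2 P1.r1=1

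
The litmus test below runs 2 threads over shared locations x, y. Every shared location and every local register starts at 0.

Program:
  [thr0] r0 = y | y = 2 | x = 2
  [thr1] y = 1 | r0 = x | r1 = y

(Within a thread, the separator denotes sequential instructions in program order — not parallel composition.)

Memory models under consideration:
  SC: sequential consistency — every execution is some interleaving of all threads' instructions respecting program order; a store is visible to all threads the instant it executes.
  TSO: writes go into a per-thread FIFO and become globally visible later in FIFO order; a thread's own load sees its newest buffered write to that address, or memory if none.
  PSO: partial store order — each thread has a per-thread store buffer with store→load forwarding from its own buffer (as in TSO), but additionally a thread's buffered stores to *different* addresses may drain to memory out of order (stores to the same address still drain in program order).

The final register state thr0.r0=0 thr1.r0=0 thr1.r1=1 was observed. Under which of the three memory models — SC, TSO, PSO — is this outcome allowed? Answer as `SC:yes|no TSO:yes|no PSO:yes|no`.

SC:yes TSO:yes PSO:yes

outcome vector order: (thr0.r0,thr1.r0,thr1.r1)
SC: 7 outcomes — {(0,0,1), (0,0,2), (0,2,1), (0,2,2), (1,0,1), (1,0,2), (1,2,2)}
TSO: 7 outcomes — {(0,0,1), (0,0,2), (0,2,1), (0,2,2), (1,0,1), (1,0,2), (1,2,2)}
PSO: 8 outcomes — {(0,0,1), (0,0,2), (0,2,1), (0,2,2), (1,0,1), (1,0,2), (1,2,1), (1,2,2)}
target (0,0,1) ∈ {SC,TSO,PSO}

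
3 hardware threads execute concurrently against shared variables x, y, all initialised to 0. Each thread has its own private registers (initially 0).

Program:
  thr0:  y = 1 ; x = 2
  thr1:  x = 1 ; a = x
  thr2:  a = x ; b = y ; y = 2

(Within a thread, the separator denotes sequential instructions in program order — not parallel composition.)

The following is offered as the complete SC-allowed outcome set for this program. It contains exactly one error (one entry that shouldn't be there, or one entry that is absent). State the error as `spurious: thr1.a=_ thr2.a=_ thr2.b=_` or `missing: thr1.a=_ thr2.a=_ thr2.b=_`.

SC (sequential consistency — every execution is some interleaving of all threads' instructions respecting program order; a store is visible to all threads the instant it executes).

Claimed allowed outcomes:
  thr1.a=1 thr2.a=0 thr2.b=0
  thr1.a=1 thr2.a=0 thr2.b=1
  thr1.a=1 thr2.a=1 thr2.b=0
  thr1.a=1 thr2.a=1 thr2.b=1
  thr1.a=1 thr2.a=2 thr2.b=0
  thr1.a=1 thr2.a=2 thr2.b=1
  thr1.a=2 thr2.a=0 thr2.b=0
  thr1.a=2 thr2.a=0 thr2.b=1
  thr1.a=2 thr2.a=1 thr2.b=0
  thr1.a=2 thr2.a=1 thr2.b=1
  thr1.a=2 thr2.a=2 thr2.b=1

spurious: thr1.a=1 thr2.a=2 thr2.b=0

outcome vector order: (thr1.a,thr2.a,thr2.b)
SC: 10 outcomes — {1/0/0 1/0/1 1/1/0 1/1/1 1/2/1 2/0/0 2/0/1 2/1/0 2/1/1 2/2/1}
claimed∖SC = {1/2/0}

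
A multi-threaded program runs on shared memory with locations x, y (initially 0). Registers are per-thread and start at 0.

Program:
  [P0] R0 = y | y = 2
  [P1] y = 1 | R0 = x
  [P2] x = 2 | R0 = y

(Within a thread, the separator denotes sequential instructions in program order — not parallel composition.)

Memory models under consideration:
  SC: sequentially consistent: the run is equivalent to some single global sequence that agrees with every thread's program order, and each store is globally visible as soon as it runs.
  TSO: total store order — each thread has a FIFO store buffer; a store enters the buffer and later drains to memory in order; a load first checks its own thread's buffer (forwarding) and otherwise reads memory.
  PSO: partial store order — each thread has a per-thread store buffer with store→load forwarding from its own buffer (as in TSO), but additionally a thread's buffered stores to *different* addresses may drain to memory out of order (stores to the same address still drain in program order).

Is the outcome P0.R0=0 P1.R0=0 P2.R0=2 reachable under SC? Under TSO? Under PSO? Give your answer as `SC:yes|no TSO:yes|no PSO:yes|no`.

outcome vector order: (P0.R0,P1.R0,P2.R0)
SC: 10 outcomes — {(0,0,1); (0,0,2); (0,2,0); (0,2,1); (0,2,2); (1,0,1); (1,0,2); (1,2,0); (1,2,1); (1,2,2)}
TSO: 12 outcomes — {(0,0,0); (0,0,1); (0,0,2); (0,2,0); (0,2,1); (0,2,2); (1,0,0); (1,0,1); (1,0,2); (1,2,0); (1,2,1); (1,2,2)}
PSO: 12 outcomes — {(0,0,0); (0,0,1); (0,0,2); (0,2,0); (0,2,1); (0,2,2); (1,0,0); (1,0,1); (1,0,2); (1,2,0); (1,2,1); (1,2,2)}
target (0,0,2) ∈ {SC,TSO,PSO}

SC:yes TSO:yes PSO:yes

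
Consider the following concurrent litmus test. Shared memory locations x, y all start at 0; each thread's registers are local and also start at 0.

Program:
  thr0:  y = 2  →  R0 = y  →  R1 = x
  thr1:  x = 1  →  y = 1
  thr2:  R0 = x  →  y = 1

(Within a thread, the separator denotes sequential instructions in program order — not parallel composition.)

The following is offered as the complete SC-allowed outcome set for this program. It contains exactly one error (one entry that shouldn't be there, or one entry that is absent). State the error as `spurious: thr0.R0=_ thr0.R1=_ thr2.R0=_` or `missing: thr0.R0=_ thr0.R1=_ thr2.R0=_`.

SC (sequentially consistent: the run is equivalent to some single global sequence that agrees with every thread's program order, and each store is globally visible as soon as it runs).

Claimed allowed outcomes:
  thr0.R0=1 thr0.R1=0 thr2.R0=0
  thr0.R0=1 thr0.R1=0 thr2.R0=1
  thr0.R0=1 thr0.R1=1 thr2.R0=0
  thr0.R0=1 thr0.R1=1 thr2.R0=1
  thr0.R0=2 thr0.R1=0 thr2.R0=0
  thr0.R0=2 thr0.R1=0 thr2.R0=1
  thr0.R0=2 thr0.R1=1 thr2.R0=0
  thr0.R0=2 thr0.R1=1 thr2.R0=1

outcome vector order: (thr0.R0,thr0.R1,thr2.R0)
under SC → <1 0 0>, <1 1 0>, <1 1 1>, <2 0 0>, <2 0 1>, <2 1 0>, <2 1 1>
claimed∖SC = {<1 0 1>}

spurious: thr0.R0=1 thr0.R1=0 thr2.R0=1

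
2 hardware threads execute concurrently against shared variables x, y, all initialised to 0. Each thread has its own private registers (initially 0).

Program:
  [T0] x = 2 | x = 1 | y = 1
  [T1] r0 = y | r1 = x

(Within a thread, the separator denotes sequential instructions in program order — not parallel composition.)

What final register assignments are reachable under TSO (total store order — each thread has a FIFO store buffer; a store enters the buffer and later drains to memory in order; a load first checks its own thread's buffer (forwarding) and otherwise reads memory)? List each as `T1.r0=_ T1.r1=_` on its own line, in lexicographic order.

T1.r0=0 T1.r1=0
T1.r0=0 T1.r1=1
T1.r0=0 T1.r1=2
T1.r0=1 T1.r1=1

outcome vector order: (T1.r0,T1.r1)
|TSO outcomes| = 4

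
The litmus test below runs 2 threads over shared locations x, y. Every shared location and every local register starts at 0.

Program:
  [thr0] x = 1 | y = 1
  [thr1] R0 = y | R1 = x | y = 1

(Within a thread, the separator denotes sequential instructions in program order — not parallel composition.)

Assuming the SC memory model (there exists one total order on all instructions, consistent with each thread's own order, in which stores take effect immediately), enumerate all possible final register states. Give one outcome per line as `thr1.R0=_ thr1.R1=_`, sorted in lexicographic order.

thr1.R0=0 thr1.R1=0
thr1.R0=0 thr1.R1=1
thr1.R0=1 thr1.R1=1

outcome vector order: (thr1.R0,thr1.R1)
|SC outcomes| = 3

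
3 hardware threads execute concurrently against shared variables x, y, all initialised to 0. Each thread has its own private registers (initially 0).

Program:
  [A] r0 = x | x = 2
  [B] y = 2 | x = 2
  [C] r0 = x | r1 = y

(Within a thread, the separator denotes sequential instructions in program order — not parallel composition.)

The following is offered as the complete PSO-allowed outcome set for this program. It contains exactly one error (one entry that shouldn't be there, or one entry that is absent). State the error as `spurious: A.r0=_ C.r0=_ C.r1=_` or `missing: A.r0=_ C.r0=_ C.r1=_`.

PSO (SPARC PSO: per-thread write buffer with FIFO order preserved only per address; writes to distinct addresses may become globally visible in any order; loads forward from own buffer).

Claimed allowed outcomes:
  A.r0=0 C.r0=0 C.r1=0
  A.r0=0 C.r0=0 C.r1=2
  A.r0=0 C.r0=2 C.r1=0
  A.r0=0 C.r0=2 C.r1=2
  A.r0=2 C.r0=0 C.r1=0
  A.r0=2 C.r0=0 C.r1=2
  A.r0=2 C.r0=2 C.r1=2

missing: A.r0=2 C.r0=2 C.r1=0

outcome vector order: (A.r0,C.r0,C.r1)
PSO (8): 000, 002, 020, 022, 200, 202, 220, 222
PSO∖claimed = {220}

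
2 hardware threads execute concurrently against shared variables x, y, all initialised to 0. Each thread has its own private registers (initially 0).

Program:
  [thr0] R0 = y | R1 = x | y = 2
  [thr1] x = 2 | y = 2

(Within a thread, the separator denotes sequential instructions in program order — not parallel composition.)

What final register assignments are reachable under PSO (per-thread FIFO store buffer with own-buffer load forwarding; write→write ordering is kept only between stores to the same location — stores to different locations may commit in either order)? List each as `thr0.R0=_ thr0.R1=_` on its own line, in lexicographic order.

thr0.R0=0 thr0.R1=0
thr0.R0=0 thr0.R1=2
thr0.R0=2 thr0.R1=0
thr0.R0=2 thr0.R1=2

outcome vector order: (thr0.R0,thr0.R1)
|PSO outcomes| = 4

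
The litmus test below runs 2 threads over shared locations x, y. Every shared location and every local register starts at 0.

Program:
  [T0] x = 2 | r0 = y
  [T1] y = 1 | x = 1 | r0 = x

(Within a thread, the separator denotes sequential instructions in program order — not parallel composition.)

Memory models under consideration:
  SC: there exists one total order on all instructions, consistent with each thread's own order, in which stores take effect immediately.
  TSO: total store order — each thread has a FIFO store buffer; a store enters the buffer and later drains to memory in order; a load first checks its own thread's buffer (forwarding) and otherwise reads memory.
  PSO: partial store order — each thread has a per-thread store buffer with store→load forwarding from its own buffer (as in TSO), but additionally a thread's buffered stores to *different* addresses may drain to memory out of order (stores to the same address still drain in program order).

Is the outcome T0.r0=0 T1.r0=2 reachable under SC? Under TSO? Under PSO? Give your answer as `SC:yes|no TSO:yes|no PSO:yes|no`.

outcome vector order: (T0.r0,T1.r0)
under SC → 01 11 12
under TSO → 01 02 11 12
under PSO → 01 02 11 12
target 02 ∈ {TSO,PSO}

SC:no TSO:yes PSO:yes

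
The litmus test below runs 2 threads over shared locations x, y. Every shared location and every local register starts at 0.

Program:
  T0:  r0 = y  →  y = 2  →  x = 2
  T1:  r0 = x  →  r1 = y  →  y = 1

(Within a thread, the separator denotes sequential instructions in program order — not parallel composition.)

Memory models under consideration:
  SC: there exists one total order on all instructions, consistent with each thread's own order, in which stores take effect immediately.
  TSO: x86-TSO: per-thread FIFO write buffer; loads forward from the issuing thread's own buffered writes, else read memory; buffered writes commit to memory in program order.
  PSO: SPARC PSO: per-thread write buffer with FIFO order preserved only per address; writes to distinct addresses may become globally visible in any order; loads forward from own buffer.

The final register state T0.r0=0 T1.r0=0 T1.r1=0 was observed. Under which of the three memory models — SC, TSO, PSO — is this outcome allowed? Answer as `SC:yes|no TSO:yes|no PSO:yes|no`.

outcome vector order: (T0.r0,T1.r0,T1.r1)
SC: 4 outcomes — {(0,0,0); (0,0,2); (0,2,2); (1,0,0)}
TSO: 4 outcomes — {(0,0,0); (0,0,2); (0,2,2); (1,0,0)}
PSO: 5 outcomes — {(0,0,0); (0,0,2); (0,2,0); (0,2,2); (1,0,0)}
target (0,0,0) ∈ {SC,TSO,PSO}

SC:yes TSO:yes PSO:yes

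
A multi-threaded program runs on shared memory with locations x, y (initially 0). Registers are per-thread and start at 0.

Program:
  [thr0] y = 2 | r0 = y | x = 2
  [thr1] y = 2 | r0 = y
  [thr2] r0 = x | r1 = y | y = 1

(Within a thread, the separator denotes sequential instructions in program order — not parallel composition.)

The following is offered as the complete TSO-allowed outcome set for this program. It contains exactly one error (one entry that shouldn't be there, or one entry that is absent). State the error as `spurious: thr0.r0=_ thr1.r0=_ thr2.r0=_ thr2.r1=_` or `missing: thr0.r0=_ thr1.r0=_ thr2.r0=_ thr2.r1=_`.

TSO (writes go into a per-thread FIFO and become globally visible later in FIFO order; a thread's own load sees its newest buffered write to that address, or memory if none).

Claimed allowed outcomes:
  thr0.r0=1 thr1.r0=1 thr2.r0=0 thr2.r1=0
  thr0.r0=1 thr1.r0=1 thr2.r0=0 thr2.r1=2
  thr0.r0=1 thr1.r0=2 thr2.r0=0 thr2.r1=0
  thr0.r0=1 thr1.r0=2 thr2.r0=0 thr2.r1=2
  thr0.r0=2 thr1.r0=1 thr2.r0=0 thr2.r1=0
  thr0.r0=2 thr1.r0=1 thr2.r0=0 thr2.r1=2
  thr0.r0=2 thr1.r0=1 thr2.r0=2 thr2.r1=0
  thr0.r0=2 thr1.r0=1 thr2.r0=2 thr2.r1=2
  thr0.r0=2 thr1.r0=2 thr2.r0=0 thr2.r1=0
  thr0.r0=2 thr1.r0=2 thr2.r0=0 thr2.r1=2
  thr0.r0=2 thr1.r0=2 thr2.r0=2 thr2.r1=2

outcome vector order: (thr0.r0,thr1.r0,thr2.r0,thr2.r1)
TSO (10): 1100, 1102, 1200, 1202, 2100, 2102, 2122, 2200, 2202, 2222
claimed∖TSO = {2120}

spurious: thr0.r0=2 thr1.r0=1 thr2.r0=2 thr2.r1=0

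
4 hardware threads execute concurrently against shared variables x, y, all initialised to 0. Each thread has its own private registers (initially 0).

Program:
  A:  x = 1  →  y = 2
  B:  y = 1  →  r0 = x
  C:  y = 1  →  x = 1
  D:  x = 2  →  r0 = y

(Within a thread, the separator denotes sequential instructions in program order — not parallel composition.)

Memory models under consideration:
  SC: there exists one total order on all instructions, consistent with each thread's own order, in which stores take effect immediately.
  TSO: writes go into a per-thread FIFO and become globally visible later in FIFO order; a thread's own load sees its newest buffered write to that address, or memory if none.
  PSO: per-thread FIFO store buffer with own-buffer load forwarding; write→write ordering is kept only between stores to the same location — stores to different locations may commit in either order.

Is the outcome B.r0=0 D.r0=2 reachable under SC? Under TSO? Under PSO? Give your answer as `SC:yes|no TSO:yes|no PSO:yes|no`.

SC:yes TSO:yes PSO:yes

outcome vector order: (B.r0,D.r0)
SC (8): 01, 02, 10, 11, 12, 20, 21, 22
TSO (9): 00, 01, 02, 10, 11, 12, 20, 21, 22
PSO (9): 00, 01, 02, 10, 11, 12, 20, 21, 22
target 02 ∈ {SC,TSO,PSO}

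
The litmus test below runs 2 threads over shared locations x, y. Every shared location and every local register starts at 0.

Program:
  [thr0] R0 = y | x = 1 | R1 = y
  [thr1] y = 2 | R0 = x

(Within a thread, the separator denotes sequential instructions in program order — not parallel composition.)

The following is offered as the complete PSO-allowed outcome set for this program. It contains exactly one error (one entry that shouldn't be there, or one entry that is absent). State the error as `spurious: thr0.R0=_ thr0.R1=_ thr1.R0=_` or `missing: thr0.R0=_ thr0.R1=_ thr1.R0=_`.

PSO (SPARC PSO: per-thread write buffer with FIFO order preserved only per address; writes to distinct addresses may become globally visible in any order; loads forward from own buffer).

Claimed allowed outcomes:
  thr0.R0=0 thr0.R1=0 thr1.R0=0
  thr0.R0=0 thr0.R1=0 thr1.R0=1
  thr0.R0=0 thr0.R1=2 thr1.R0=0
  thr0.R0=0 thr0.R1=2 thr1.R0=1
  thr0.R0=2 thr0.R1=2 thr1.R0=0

missing: thr0.R0=2 thr0.R1=2 thr1.R0=1

outcome vector order: (thr0.R0,thr0.R1,thr1.R0)
PSO: 6 outcomes — {000, 001, 020, 021, 220, 221}
PSO∖claimed = {221}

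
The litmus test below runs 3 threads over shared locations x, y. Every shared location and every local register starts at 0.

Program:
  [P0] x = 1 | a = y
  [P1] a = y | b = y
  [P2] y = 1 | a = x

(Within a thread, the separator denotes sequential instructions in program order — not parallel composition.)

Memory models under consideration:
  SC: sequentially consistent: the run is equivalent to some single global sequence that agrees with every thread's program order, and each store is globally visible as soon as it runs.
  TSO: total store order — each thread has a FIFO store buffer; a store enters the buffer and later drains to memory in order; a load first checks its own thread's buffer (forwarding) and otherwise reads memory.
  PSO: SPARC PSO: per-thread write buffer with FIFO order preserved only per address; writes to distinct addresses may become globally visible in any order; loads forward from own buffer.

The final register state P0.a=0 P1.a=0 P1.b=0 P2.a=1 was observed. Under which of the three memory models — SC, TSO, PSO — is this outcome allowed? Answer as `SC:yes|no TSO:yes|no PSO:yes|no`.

outcome vector order: (P0.a,P1.a,P1.b,P2.a)
[SC] allowed = {0001 0011 0111 1000 1001 1010 1011 1110 1111}
[TSO] allowed = {0000 0001 0010 0011 0110 0111 1000 1001 1010 1011 1110 1111}
[PSO] allowed = {0000 0001 0010 0011 0110 0111 1000 1001 1010 1011 1110 1111}
target 0001 ∈ {SC,TSO,PSO}

SC:yes TSO:yes PSO:yes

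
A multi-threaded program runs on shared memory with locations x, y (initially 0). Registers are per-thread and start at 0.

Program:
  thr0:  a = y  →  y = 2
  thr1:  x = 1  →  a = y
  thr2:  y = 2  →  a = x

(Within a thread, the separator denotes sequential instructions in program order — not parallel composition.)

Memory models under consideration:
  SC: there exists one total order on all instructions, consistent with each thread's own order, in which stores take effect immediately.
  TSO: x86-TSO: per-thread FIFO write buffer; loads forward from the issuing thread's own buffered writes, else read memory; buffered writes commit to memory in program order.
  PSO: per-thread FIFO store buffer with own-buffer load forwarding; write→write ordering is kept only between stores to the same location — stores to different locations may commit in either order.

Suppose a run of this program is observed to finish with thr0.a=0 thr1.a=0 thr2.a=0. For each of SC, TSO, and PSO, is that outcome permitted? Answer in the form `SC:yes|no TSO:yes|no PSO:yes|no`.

outcome vector order: (thr0.a,thr1.a,thr2.a)
SC: 6 outcomes — {<0 0 1>, <0 2 0>, <0 2 1>, <2 0 1>, <2 2 0>, <2 2 1>}
TSO: 8 outcomes — {<0 0 0>, <0 0 1>, <0 2 0>, <0 2 1>, <2 0 0>, <2 0 1>, <2 2 0>, <2 2 1>}
PSO: 8 outcomes — {<0 0 0>, <0 0 1>, <0 2 0>, <0 2 1>, <2 0 0>, <2 0 1>, <2 2 0>, <2 2 1>}
target <0 0 0> ∈ {TSO,PSO}

SC:no TSO:yes PSO:yes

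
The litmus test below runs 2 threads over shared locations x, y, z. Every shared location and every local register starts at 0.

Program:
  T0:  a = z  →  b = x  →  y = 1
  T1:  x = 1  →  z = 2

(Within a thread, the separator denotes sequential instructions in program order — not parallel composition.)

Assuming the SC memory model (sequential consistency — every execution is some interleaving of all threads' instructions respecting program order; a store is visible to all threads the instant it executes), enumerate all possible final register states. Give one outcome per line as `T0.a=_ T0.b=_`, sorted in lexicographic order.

T0.a=0 T0.b=0
T0.a=0 T0.b=1
T0.a=2 T0.b=1

outcome vector order: (T0.a,T0.b)
|SC outcomes| = 3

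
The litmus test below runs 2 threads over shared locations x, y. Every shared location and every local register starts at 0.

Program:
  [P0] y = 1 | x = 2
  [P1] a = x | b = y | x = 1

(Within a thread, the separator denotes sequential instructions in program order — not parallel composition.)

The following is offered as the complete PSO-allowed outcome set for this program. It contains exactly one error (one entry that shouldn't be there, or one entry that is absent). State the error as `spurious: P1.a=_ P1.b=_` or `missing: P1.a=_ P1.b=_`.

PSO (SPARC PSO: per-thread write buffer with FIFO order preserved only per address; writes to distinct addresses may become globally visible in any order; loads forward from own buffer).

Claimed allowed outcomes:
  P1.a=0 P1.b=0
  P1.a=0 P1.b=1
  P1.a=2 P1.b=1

outcome vector order: (P1.a,P1.b)
under PSO → <0 0>; <0 1>; <2 0>; <2 1>
PSO∖claimed = {<2 0>}

missing: P1.a=2 P1.b=0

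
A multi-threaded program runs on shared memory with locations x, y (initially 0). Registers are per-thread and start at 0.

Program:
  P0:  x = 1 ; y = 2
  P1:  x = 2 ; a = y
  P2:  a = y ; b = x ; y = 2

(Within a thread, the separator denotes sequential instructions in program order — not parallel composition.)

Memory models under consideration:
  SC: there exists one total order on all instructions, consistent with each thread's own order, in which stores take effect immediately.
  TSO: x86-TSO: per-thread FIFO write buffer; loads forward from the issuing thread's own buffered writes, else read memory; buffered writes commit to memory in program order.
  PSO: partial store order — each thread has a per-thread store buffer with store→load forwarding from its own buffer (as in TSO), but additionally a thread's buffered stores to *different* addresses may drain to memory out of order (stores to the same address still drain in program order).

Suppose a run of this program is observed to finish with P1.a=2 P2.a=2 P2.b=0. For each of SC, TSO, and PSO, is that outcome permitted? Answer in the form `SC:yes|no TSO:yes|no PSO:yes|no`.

SC:no TSO:no PSO:yes

outcome vector order: (P1.a,P2.a,P2.b)
SC (10): 0/0/0, 0/0/1, 0/0/2, 0/2/1, 0/2/2, 2/0/0, 2/0/1, 2/0/2, 2/2/1, 2/2/2
TSO (10): 0/0/0, 0/0/1, 0/0/2, 0/2/1, 0/2/2, 2/0/0, 2/0/1, 2/0/2, 2/2/1, 2/2/2
PSO (12): 0/0/0, 0/0/1, 0/0/2, 0/2/0, 0/2/1, 0/2/2, 2/0/0, 2/0/1, 2/0/2, 2/2/0, 2/2/1, 2/2/2
target 2/2/0 ∈ {PSO}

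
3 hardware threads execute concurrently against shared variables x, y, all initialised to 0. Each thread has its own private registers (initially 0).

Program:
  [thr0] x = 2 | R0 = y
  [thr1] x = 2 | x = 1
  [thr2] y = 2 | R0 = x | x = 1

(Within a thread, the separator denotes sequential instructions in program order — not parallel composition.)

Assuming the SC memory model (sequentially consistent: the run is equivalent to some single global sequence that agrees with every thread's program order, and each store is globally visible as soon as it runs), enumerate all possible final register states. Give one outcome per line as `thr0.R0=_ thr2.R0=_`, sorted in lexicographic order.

thr0.R0=0 thr2.R0=1
thr0.R0=0 thr2.R0=2
thr0.R0=2 thr2.R0=0
thr0.R0=2 thr2.R0=1
thr0.R0=2 thr2.R0=2

outcome vector order: (thr0.R0,thr2.R0)
|SC outcomes| = 5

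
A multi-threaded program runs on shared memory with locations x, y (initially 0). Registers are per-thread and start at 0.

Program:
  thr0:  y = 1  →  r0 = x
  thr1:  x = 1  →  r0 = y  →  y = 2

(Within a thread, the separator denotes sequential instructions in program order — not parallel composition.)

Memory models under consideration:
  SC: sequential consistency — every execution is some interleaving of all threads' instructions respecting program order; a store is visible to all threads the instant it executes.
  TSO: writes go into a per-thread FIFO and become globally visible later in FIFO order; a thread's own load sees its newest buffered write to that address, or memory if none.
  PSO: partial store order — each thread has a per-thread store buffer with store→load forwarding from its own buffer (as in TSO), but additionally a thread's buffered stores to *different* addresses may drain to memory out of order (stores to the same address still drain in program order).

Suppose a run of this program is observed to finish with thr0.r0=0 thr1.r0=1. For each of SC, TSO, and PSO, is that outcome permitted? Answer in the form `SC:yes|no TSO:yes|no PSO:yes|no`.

SC:yes TSO:yes PSO:yes

outcome vector order: (thr0.r0,thr1.r0)
under SC → 0/1 1/0 1/1
under TSO → 0/0 0/1 1/0 1/1
under PSO → 0/0 0/1 1/0 1/1
target 0/1 ∈ {SC,TSO,PSO}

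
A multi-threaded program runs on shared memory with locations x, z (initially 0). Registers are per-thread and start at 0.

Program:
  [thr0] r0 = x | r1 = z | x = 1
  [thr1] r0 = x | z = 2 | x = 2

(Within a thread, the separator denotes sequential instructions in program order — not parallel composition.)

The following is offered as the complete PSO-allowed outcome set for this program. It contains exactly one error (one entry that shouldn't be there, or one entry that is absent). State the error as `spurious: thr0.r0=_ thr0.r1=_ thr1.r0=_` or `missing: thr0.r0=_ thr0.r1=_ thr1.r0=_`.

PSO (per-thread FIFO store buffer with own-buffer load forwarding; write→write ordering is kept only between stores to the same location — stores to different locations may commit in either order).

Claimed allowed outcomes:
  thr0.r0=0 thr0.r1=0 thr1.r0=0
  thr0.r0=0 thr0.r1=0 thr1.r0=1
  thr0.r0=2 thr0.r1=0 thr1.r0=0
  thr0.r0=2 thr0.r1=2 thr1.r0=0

outcome vector order: (thr0.r0,thr0.r1,thr1.r0)
PSO (5): 0/0/0, 0/0/1, 0/2/0, 2/0/0, 2/2/0
PSO∖claimed = {0/2/0}

missing: thr0.r0=0 thr0.r1=2 thr1.r0=0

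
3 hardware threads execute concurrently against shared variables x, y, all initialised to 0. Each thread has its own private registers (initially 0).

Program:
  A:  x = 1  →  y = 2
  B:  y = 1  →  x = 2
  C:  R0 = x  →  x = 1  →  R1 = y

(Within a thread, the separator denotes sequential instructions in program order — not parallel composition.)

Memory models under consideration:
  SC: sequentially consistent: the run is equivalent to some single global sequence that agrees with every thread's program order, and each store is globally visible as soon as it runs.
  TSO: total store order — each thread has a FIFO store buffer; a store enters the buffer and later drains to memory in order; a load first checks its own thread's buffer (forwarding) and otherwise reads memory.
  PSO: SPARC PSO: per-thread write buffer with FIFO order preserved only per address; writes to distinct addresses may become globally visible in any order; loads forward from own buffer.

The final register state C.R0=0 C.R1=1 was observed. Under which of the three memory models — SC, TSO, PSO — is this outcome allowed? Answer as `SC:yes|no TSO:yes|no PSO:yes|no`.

SC:yes TSO:yes PSO:yes

outcome vector order: (C.R0,C.R1)
[SC] allowed = {00 01 02 10 11 12 21 22}
[TSO] allowed = {00 01 02 10 11 12 21 22}
[PSO] allowed = {00 01 02 10 11 12 20 21 22}
target 01 ∈ {SC,TSO,PSO}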